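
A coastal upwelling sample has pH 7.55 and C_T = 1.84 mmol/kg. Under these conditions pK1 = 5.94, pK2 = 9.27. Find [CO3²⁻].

α₂ = 1 / (1 + [H⁺]/K2 + [H⁺]²/(K1K2)) = 1 / (1 + 10^+1.72 + 10^+0.11)
   = 1 / (1 + 52.481 + 1.2882) = 1/54.769 = 0.01826
[CO3²⁻] = α₂ × DIC = 0.01826 × 1.84 = 0.0336 mmol/kg

[CO3²⁻] = 0.0336 mmol/kg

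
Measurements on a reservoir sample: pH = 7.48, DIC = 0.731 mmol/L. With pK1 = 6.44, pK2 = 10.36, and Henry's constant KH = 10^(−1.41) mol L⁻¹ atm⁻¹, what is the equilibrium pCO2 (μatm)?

α₀ = 1 / (1 + K1/[H⁺] + K1K2/[H⁺]²) = 1 / (1 + 10^+1.04 + 10^-1.84)
   = 1 / (1 + 10.965 + 0.014454) = 1/11.979 = 0.08348
[CO2*] = α₀ × DIC = 0.08348 × 0.731 = 0.06102 mmol/L
pCO2 = [CO2*]/KH = 6.102×10^-5 / 3.890×10^-2 = 1570 μatm

pCO2 = 1570 μatm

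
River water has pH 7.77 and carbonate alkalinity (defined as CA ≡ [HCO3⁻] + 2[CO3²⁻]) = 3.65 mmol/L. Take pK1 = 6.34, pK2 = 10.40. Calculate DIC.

DIC = 3.78 mmol/L

CA = [HCO3⁻] + 2[CO3²⁻] = (α₁ + 2α₂)·DIC
At pH 7.77: [H⁺]/K1 = 10^-1.43 = 0.037154, K2/[H⁺] = 10^-2.63 = 0.0023442
α₁ = 1/(1 + 0.037154 + 0.0023442) = 1/1.0395 = 0.9620; α₂ = α₁·K2/[H⁺] = 0.002255
α₁ + 2α₂ = 0.9665
DIC = CA / (α₁ + 2α₂) = 3.65 / 0.9665 = 3.78 mmol/L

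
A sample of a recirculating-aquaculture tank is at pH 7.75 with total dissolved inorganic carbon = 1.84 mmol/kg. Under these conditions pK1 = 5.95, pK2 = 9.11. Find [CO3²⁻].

[CO3²⁻] = 0.0758 mmol/kg

α₂ = 1 / (1 + [H⁺]/K2 + [H⁺]²/(K1K2)) = 1 / (1 + 10^+1.36 + 10^-0.44)
   = 1 / (1 + 22.909 + 0.36308) = 1/24.272 = 0.04120
[CO3²⁻] = α₂ × DIC = 0.04120 × 1.84 = 0.0758 mmol/kg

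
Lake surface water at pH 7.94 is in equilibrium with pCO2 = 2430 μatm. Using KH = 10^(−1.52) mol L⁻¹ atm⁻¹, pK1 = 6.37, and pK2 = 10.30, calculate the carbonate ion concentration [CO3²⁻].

[CO3²⁻] = 11.9 μmol/L

[CO2*] = KH · pCO2 = 10^(−1.52) × 2430×10^-6 = 7.338×10^-5 mol/L
α₀ = 1/(1 + K1/[H⁺] + K1K2/[H⁺]²) = 1/(1 + 10^+1.57 + 10^-0.79) = 0.02610
DIC = [CO2*]/α₀ = 7.338×10^-5 / 0.02610 = 2.812 mmol/L
[CO3²⁻] = α₂·DIC; α₂ = 0.004233, so [CO3²⁻] = 0.004233 × 2.812 = 0.0119 mmol/L = 11.9 μmol/L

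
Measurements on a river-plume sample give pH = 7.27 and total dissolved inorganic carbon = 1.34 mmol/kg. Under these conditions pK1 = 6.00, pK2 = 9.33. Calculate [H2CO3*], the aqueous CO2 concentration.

[CO2*] = 0.0677 mmol/kg

α₀ = 1 / (1 + K1/[H⁺] + K1K2/[H⁺]²) = 1 / (1 + 10^+1.27 + 10^-0.79)
   = 1 / (1 + 18.621 + 0.16218) = 1/19.783 = 0.05055
[CO2*] = α₀ × DIC = 0.05055 × 1.34 = 0.0677 mmol/kg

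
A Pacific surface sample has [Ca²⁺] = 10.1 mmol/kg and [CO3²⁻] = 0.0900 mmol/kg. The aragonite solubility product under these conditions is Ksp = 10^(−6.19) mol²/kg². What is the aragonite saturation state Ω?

Ω = 1.41

Ksp = 10^(−6.19) = 6.457×10^-7
Ω = [Ca²⁺][CO3²⁻]/Ksp = (10.1×10^-3)(0.0900×10^-3) / 6.457×10^-7 = 1.41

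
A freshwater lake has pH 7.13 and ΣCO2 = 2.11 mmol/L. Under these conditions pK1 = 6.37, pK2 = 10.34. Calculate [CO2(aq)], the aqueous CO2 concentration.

α₀ = 1 / (1 + K1/[H⁺] + K1K2/[H⁺]²) = 1 / (1 + 10^+0.76 + 10^-2.45)
   = 1 / (1 + 5.7544 + 0.0035481) = 1/6.7579 = 0.1480
[CO2*] = α₀ × DIC = 0.1480 × 2.11 = 0.312 mmol/L

[CO2*] = 0.312 mmol/L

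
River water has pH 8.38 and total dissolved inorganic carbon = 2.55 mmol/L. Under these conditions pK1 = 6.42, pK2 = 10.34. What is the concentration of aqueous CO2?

α₀ = 1 / (1 + K1/[H⁺] + K1K2/[H⁺]²) = 1 / (1 + 10^+1.96 + 10^+0.00)
   = 1 / (1 + 91.201 + 1.0000) = 1/93.201 = 0.01073
[CO2*] = α₀ × DIC = 0.01073 × 2.55 = 0.0274 mmol/L

[CO2*] = 0.0274 mmol/L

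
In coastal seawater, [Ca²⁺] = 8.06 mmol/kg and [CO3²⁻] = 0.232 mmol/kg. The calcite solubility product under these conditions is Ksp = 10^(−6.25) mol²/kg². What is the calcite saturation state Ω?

Ksp = 10^(−6.25) = 5.623×10^-7
Ω = [Ca²⁺][CO3²⁻]/Ksp = (8.06×10^-3)(0.232×10^-3) / 5.623×10^-7 = 3.33

Ω = 3.33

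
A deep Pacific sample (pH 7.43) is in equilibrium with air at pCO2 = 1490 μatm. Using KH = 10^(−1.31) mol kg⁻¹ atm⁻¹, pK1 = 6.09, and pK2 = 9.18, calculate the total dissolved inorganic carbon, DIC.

DIC = 1.70 mmol/kg

[CO2*] = KH · pCO2 = 10^(−1.31) × 1490×10^-6 = 7.298×10^-5 mol/kg
α₀ = 1/(1 + K1/[H⁺] + K1K2/[H⁺]²) = 1/(1 + 10^+1.34 + 10^-0.41) = 0.04298
DIC = [CO2*]/α₀ = 7.298×10^-5 / 0.04298 = 1.70 mmol/kg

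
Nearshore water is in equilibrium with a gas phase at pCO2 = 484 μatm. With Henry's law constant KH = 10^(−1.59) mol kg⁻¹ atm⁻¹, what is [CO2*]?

KH = 10^(−1.59) = 2.570×10^-2 mol kg⁻¹ atm⁻¹
[CO2*] = KH · pCO2 = 2.570×10^-2 × 484×10^-6 atm = 1.24×10^-5 mol/kg

[CO2*] = 12.4 μmol/kg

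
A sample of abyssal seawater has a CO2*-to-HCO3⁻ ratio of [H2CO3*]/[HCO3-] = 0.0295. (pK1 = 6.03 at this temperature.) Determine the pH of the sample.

pH = 7.56

From K1 = [H⁺][HCO3-]/[H2CO3*]:  pH = pK1 − log₁₀([H2CO3*]/[HCO3-])
log₁₀(0.0295) = -1.530
pH = 6.03 − (-1.530) = 7.56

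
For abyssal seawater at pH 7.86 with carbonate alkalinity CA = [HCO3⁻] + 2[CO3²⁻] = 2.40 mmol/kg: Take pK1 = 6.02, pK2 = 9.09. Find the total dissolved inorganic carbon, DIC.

CA = [HCO3⁻] + 2[CO3²⁻] = (α₁ + 2α₂)·DIC
At pH 7.86: [H⁺]/K1 = 10^-1.84 = 0.014454, K2/[H⁺] = 10^-1.23 = 0.058884
α₁ = 1/(1 + 0.014454 + 0.058884) = 1/1.0733 = 0.9317; α₂ = α₁·K2/[H⁺] = 0.05486
α₁ + 2α₂ = 1.0414
DIC = CA / (α₁ + 2α₂) = 2.40 / 1.0414 = 2.30 mmol/kg

DIC = 2.30 mmol/kg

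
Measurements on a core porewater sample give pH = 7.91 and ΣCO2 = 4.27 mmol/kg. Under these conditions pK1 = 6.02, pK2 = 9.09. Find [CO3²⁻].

α₂ = 1 / (1 + [H⁺]/K2 + [H⁺]²/(K1K2)) = 1 / (1 + 10^+1.18 + 10^-0.71)
   = 1 / (1 + 15.136 + 0.19498) = 1/16.331 = 0.06123
[CO3²⁻] = α₂ × DIC = 0.06123 × 4.27 = 0.261 mmol/kg

[CO3²⁻] = 0.261 mmol/kg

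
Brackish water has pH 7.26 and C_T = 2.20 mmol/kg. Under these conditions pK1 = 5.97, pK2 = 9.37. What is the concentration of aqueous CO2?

[CO2*] = 0.107 mmol/kg

α₀ = 1 / (1 + K1/[H⁺] + K1K2/[H⁺]²) = 1 / (1 + 10^+1.29 + 10^-0.82)
   = 1 / (1 + 19.498 + 0.15136) = 1/20.650 = 0.04843
[CO2*] = α₀ × DIC = 0.04843 × 2.20 = 0.107 mmol/kg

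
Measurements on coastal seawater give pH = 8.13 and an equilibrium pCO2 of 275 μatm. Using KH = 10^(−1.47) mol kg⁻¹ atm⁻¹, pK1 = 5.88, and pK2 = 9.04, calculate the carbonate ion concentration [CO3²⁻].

[CO2*] = KH · pCO2 = 10^(−1.47) × 275×10^-6 = 9.318×10^-6 mol/kg
α₀ = 1/(1 + K1/[H⁺] + K1K2/[H⁺]²) = 1/(1 + 10^+2.25 + 10^+1.34) = 0.004982
DIC = [CO2*]/α₀ = 9.318×10^-6 / 0.004982 = 1.870 mmol/kg
[CO3²⁻] = α₂·DIC; α₂ = 0.1090, so [CO3²⁻] = 0.1090 × 1.870 = 0.204 mmol/kg

[CO3²⁻] = 0.204 mmol/kg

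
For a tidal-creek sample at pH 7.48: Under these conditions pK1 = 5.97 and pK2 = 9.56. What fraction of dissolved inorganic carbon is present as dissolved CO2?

α₀ = 0.0297

α₀ = 1 / (1 + K1/[H⁺] + K1K2/[H⁺]²) = 1 / (1 + 10^+1.51 + 10^-0.57)
   = 1 / (1 + 32.359 + 0.26915) = 1/33.629 = 0.02974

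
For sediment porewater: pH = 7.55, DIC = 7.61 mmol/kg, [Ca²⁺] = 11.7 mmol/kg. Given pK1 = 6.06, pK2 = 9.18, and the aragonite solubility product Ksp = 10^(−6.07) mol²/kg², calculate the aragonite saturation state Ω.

Ω = 2.32

α₂ = 1 / (1 + [H⁺]/K2 + [H⁺]²/(K1K2)) = 1 / (1 + 10^+1.63 + 10^+0.14)
   = 1 / (1 + 42.658 + 1.3804) = 1/45.038 = 0.02220
[CO3²⁻] = α₂ × DIC = 0.02220 × 7.61 = 0.1690 mmol/kg
Ksp = 10^(−6.07) = 8.511×10^-7
Ω = [Ca²⁺][CO3²⁻]/Ksp = (11.7×10^-3)(1.690×10^-4) / 8.511×10^-7 = 2.32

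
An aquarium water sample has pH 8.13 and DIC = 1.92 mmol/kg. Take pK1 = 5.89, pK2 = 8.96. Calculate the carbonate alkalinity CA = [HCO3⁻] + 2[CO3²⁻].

CA = 2.16 mmol/kg

CA = [HCO3⁻] + 2[CO3²⁻] = (α₁ + 2α₂)·DIC
At pH 8.13: [H⁺]/K1 = 10^-2.24 = 0.0057544, K2/[H⁺] = 10^-0.83 = 0.14791
α₁ = 1/(1 + 0.0057544 + 0.14791) = 1/1.1537 = 0.8668; α₂ = α₁·K2/[H⁺] = 0.1282
α₁ + 2α₂ = 1.1232
CA = 1.1232 × 1.92 = 2.16 mmol/kg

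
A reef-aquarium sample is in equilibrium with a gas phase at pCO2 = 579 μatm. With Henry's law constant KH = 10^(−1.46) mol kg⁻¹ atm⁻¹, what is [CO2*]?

KH = 10^(−1.46) = 3.467×10^-2 mol kg⁻¹ atm⁻¹
[CO2*] = KH · pCO2 = 3.467×10^-2 × 579×10^-6 atm = 2.01×10^-5 mol/kg

[CO2*] = 20.1 μmol/kg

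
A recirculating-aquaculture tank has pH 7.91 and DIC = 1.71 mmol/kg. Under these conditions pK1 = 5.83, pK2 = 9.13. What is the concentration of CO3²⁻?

α₂ = 1 / (1 + [H⁺]/K2 + [H⁺]²/(K1K2)) = 1 / (1 + 10^+1.22 + 10^-0.86)
   = 1 / (1 + 16.596 + 0.13804) = 1/17.734 = 0.05639
[CO3²⁻] = α₂ × DIC = 0.05639 × 1.71 = 0.0964 mmol/kg

[CO3²⁻] = 0.0964 mmol/kg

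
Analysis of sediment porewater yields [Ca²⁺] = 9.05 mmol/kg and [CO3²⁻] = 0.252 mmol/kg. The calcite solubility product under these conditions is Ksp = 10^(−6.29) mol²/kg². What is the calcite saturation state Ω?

Ksp = 10^(−6.29) = 5.129×10^-7
Ω = [Ca²⁺][CO3²⁻]/Ksp = (9.05×10^-3)(0.252×10^-3) / 5.129×10^-7 = 4.45

Ω = 4.45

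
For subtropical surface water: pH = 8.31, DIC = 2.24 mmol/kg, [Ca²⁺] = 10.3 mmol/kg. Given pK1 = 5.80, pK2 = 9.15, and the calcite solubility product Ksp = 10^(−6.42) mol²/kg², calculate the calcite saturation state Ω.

Ω = 7.64

α₂ = 1 / (1 + [H⁺]/K2 + [H⁺]²/(K1K2)) = 1 / (1 + 10^+0.84 + 10^-1.67)
   = 1 / (1 + 6.9183 + 0.021380) = 1/7.9397 = 0.1259
[CO3²⁻] = α₂ × DIC = 0.1259 × 2.24 = 0.2821 mmol/kg
Ksp = 10^(−6.42) = 3.802×10^-7
Ω = [Ca²⁺][CO3²⁻]/Ksp = (10.3×10^-3)(2.821×10^-4) / 3.802×10^-7 = 7.64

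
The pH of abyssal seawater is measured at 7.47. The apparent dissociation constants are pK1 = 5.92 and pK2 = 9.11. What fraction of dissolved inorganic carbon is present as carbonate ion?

α₂ = 1 / (1 + [H⁺]/K2 + [H⁺]²/(K1K2)) = 1 / (1 + 10^+1.64 + 10^+0.09)
   = 1 / (1 + 43.652 + 1.2303) = 1/45.882 = 0.02180

α₂ = 0.0218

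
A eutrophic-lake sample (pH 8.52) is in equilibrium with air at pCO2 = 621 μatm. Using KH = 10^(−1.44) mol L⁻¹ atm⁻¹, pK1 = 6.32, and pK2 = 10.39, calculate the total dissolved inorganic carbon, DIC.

[CO2*] = KH · pCO2 = 10^(−1.44) × 621×10^-6 = 2.255×10^-5 mol/L
α₀ = 1/(1 + K1/[H⁺] + K1K2/[H⁺]²) = 1/(1 + 10^+2.20 + 10^+0.33) = 0.006187
DIC = [CO2*]/α₀ = 2.255×10^-5 / 0.006187 = 3.64 mmol/L

DIC = 3.64 mmol/L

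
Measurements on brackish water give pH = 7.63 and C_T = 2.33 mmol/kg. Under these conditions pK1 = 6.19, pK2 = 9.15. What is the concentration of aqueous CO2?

[CO2*] = 0.0793 mmol/kg

α₀ = 1 / (1 + K1/[H⁺] + K1K2/[H⁺]²) = 1 / (1 + 10^+1.44 + 10^-0.08)
   = 1 / (1 + 27.542 + 0.83176) = 1/29.374 = 0.03404
[CO2*] = α₀ × DIC = 0.03404 × 2.33 = 0.0793 mmol/kg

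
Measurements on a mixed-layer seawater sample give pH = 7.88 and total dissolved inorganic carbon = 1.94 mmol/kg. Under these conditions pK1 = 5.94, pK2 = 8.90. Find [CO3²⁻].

α₂ = 1 / (1 + [H⁺]/K2 + [H⁺]²/(K1K2)) = 1 / (1 + 10^+1.02 + 10^-0.92)
   = 1 / (1 + 10.471 + 0.12023) = 1/11.592 = 0.08627
[CO3²⁻] = α₂ × DIC = 0.08627 × 1.94 = 0.167 mmol/kg

[CO3²⁻] = 0.167 mmol/kg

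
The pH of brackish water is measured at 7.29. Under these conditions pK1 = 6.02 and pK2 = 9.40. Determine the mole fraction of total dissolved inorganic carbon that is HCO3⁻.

α₁ = 0.942

α₁ = 1 / (1 + [H⁺]/K1 + K2/[H⁺]) = 1 / (1 + 10^-1.27 + 10^-2.11)
   = 1 / (1 + 0.053703 + 0.0077625) = 1/1.0615 = 0.9421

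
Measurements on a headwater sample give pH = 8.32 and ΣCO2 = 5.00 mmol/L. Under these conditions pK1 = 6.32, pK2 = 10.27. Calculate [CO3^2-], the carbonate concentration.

[CO3²⁻] = 0.0549 mmol/L

α₂ = 1 / (1 + [H⁺]/K2 + [H⁺]²/(K1K2)) = 1 / (1 + 10^+1.95 + 10^-0.05)
   = 1 / (1 + 89.125 + 0.89125) = 1/91.016 = 0.01099
[CO3²⁻] = α₂ × DIC = 0.01099 × 5.00 = 0.0549 mmol/L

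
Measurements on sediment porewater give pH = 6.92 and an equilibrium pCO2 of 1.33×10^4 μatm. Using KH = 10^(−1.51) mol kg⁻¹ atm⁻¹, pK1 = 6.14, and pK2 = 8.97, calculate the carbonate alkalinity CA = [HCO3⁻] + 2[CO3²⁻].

CA = 2.52 mmol/kg

[CO2*] = KH · pCO2 = 10^(−1.51) × 1.33×10^4×10^-6 = 4.110×10^-4 mol/kg
α₀ = 1/(1 + K1/[H⁺] + K1K2/[H⁺]²) = 1/(1 + 10^+0.78 + 10^-1.27) = 0.1413
DIC = [CO2*]/α₀ = 4.110×10^-4 / 0.1413 = 2.910 mmol/kg
CA = (α₁ + 2α₂)·DIC = (0.8512 + 2×0.007586) × 2.910 = 2.52 mmol/kg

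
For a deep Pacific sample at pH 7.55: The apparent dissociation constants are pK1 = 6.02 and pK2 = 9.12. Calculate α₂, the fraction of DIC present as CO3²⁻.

α₂ = 0.0255

α₂ = 1 / (1 + [H⁺]/K2 + [H⁺]²/(K1K2)) = 1 / (1 + 10^+1.57 + 10^+0.04)
   = 1 / (1 + 37.154 + 1.0965) = 1/39.250 = 0.02548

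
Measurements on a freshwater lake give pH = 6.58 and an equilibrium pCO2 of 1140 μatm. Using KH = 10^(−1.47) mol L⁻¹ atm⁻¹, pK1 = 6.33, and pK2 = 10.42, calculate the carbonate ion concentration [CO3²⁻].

[CO2*] = KH · pCO2 = 10^(−1.47) × 1140×10^-6 = 3.863×10^-5 mol/L
α₀ = 1/(1 + K1/[H⁺] + K1K2/[H⁺]²) = 1/(1 + 10^+0.25 + 10^-3.59) = 0.3599
DIC = [CO2*]/α₀ = 3.863×10^-5 / 0.3599 = 0.1073 mmol/L
[CO3²⁻] = α₂·DIC; α₂ = 9.251×10^-5, so [CO3²⁻] = 9.251×10^-5 × 0.1073 = 9.93×10^-6 mmol/L = 0.00993 μmol/L

[CO3²⁻] = 0.00993 μmol/L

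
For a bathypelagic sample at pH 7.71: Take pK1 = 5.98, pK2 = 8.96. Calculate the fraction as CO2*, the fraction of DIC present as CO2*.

α₀ = 0.0173

α₀ = 1 / (1 + K1/[H⁺] + K1K2/[H⁺]²) = 1 / (1 + 10^+1.73 + 10^+0.48)
   = 1 / (1 + 53.703 + 3.0200) = 1/57.723 = 0.01732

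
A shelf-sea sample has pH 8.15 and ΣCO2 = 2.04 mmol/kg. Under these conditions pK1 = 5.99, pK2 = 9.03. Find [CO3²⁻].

[CO3²⁻] = 0.236 mmol/kg

α₂ = 1 / (1 + [H⁺]/K2 + [H⁺]²/(K1K2)) = 1 / (1 + 10^+0.88 + 10^-1.28)
   = 1 / (1 + 7.5858 + 0.052481) = 1/8.6383 = 0.1158
[CO3²⁻] = α₂ × DIC = 0.1158 × 2.04 = 0.236 mmol/kg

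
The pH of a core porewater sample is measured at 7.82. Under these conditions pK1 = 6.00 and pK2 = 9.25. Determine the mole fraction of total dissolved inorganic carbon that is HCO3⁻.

α₁ = 0.950

α₁ = 1 / (1 + [H⁺]/K1 + K2/[H⁺]) = 1 / (1 + 10^-1.82 + 10^-1.43)
   = 1 / (1 + 0.015136 + 0.037154) = 1/1.0523 = 0.9503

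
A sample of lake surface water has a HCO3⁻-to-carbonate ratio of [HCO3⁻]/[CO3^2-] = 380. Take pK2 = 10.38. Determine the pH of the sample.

pH = 7.80

From K2 = [H⁺][CO3^2-]/[HCO3⁻]:  pH = pK2 − log₁₀([HCO3⁻]/[CO3^2-])
log₁₀(380) = +2.580
pH = 10.38 − (+2.580) = 7.80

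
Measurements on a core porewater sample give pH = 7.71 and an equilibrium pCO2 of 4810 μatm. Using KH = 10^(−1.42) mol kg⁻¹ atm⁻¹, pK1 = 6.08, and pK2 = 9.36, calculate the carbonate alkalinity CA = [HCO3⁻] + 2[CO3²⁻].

[CO2*] = KH · pCO2 = 10^(−1.42) × 4810×10^-6 = 1.829×10^-4 mol/kg
α₀ = 1/(1 + K1/[H⁺] + K1K2/[H⁺]²) = 1/(1 + 10^+1.63 + 10^-0.02) = 0.02242
DIC = [CO2*]/α₀ = 1.829×10^-4 / 0.02242 = 8.158 mmol/kg
CA = (α₁ + 2α₂)·DIC = (0.9562 + 2×0.02141) × 8.158 = 8.15 mmol/kg

CA = 8.15 mmol/kg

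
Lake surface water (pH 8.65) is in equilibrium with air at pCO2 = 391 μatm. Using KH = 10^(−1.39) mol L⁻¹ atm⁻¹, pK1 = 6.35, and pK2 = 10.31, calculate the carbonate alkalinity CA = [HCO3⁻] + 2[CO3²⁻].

CA = 3.32 mmol/L

[CO2*] = KH · pCO2 = 10^(−1.39) × 391×10^-6 = 1.593×10^-5 mol/L
α₀ = 1/(1 + K1/[H⁺] + K1K2/[H⁺]²) = 1/(1 + 10^+2.30 + 10^+0.64) = 0.004881
DIC = [CO2*]/α₀ = 1.593×10^-5 / 0.004881 = 3.264 mmol/L
CA = (α₁ + 2α₂)·DIC = (0.9738 + 2×0.02130) × 3.264 = 3.32 mmol/L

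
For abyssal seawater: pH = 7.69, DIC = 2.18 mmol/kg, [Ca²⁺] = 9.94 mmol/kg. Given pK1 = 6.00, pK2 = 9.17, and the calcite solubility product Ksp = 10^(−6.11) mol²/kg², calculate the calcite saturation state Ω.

Ω = 0.877

α₂ = 1 / (1 + [H⁺]/K2 + [H⁺]²/(K1K2)) = 1 / (1 + 10^+1.48 + 10^-0.21)
   = 1 / (1 + 30.200 + 0.61660) = 1/31.816 = 0.03143
[CO3²⁻] = α₂ × DIC = 0.03143 × 2.18 = 0.06852 mmol/kg
Ksp = 10^(−6.11) = 7.762×10^-7
Ω = [Ca²⁺][CO3²⁻]/Ksp = (9.94×10^-3)(6.852×10^-5) / 7.762×10^-7 = 0.877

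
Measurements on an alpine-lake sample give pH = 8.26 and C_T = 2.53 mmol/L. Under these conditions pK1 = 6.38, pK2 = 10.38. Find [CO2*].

α₀ = 1 / (1 + K1/[H⁺] + K1K2/[H⁺]²) = 1 / (1 + 10^+1.88 + 10^-0.24)
   = 1 / (1 + 75.858 + 0.57544) = 1/77.433 = 0.01291
[CO2*] = α₀ × DIC = 0.01291 × 2.53 = 0.0327 mmol/L

[CO2*] = 0.0327 mmol/L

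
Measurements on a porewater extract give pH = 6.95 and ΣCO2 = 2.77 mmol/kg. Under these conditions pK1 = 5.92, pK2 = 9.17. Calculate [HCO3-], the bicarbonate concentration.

α₁ = 1 / (1 + [H⁺]/K1 + K2/[H⁺]) = 1 / (1 + 10^-1.03 + 10^-2.22)
   = 1 / (1 + 0.093325 + 0.0060256) = 1/1.0994 = 0.9096
[HCO3⁻] = α₁ × DIC = 0.9096 × 2.77 = 2.52 mmol/kg

[HCO3⁻] = 2.52 mmol/kg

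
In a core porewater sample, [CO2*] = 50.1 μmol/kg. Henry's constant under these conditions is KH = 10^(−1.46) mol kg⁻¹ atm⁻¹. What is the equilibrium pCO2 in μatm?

pCO2 = 1440 μatm

KH = 10^(−1.46) = 3.467×10^-2 mol kg⁻¹ atm⁻¹
pCO2 = [CO2*]/KH = 50.1×10^-6 / 3.467×10^-2 = 1.44×10^-3 atm = 1440 μatm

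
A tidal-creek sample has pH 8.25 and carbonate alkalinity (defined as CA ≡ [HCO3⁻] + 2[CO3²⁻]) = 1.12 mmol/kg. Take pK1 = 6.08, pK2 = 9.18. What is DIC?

DIC = 1.02 mmol/kg

CA = [HCO3⁻] + 2[CO3²⁻] = (α₁ + 2α₂)·DIC
At pH 8.25: [H⁺]/K1 = 10^-2.17 = 0.0067608, K2/[H⁺] = 10^-0.93 = 0.11749
α₁ = 1/(1 + 0.0067608 + 0.11749) = 1/1.1243 = 0.8895; α₂ = α₁·K2/[H⁺] = 0.1045
α₁ + 2α₂ = 1.0985
DIC = CA / (α₁ + 2α₂) = 1.12 / 1.0985 = 1.02 mmol/kg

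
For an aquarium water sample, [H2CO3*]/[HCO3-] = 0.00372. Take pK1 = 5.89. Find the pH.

From K1 = [H⁺][HCO3-]/[H2CO3*]:  pH = pK1 − log₁₀([H2CO3*]/[HCO3-])
log₁₀(0.00372) = -2.429
pH = 5.89 − (-2.429) = 8.32

pH = 8.32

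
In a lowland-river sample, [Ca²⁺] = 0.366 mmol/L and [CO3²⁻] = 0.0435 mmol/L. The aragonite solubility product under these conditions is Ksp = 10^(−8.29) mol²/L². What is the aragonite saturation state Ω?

Ksp = 10^(−8.29) = 5.129×10^-9
Ω = [Ca²⁺][CO3²⁻]/Ksp = (0.366×10^-3)(0.0435×10^-3) / 5.129×10^-9 = 3.10

Ω = 3.10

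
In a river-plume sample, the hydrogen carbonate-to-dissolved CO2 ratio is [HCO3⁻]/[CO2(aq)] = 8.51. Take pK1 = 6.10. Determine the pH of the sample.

pH = 7.03

From K1 = [H⁺][HCO3⁻]/[CO2(aq)]:  pH = pK1 + log₁₀([HCO3⁻]/[CO2(aq)])
log₁₀(8.51) = +0.930
pH = 6.10 + (+0.930) = 7.03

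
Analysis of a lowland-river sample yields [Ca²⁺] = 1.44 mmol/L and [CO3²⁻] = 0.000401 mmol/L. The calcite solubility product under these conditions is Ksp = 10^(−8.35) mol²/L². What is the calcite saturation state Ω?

Ω = 0.129

Ksp = 10^(−8.35) = 4.467×10^-9
Ω = [Ca²⁺][CO3²⁻]/Ksp = (1.44×10^-3)(0.000401×10^-3) / 4.467×10^-9 = 0.129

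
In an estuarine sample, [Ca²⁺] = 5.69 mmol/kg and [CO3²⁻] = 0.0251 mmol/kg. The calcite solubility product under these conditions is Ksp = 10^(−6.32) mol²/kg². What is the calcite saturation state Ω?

Ksp = 10^(−6.32) = 4.786×10^-7
Ω = [Ca²⁺][CO3²⁻]/Ksp = (5.69×10^-3)(0.0251×10^-3) / 4.786×10^-7 = 0.298

Ω = 0.298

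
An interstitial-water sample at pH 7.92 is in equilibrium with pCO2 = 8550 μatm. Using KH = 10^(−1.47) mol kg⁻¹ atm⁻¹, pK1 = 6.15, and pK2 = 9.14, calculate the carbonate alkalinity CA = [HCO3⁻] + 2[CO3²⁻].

CA = 19.1 mmol/kg

[CO2*] = KH · pCO2 = 10^(−1.47) × 8550×10^-6 = 2.897×10^-4 mol/kg
α₀ = 1/(1 + K1/[H⁺] + K1K2/[H⁺]²) = 1/(1 + 10^+1.77 + 10^+0.55) = 0.01576
DIC = [CO2*]/α₀ = 2.897×10^-4 / 0.01576 = 18.38 mmol/kg
CA = (α₁ + 2α₂)·DIC = (0.9283 + 2×0.05594) × 18.38 = 19.1 mmol/kg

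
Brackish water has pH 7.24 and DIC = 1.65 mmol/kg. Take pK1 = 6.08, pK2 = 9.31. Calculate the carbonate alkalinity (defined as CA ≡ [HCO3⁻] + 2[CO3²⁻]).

CA = 1.56 mmol/kg

CA = [HCO3⁻] + 2[CO3²⁻] = (α₁ + 2α₂)·DIC
At pH 7.24: [H⁺]/K1 = 10^-1.16 = 0.069183, K2/[H⁺] = 10^-2.07 = 0.0085114
α₁ = 1/(1 + 0.069183 + 0.0085114) = 1/1.0777 = 0.9279; α₂ = α₁·K2/[H⁺] = 0.007898
α₁ + 2α₂ = 0.9437
CA = 0.9437 × 1.65 = 1.56 mmol/kg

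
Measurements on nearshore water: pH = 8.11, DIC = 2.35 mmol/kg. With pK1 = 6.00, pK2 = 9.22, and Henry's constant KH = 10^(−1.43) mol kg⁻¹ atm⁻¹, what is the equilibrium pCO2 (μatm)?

α₀ = 1 / (1 + K1/[H⁺] + K1K2/[H⁺]²) = 1 / (1 + 10^+2.11 + 10^+1.00)
   = 1 / (1 + 128.82 + 10.000) = 1/139.82 = 0.007152
[CO2*] = α₀ × DIC = 0.007152 × 2.35 = 0.01681 mmol/kg = 16.81 μmol/kg
pCO2 = [CO2*]/KH = 1.681×10^-5 / 3.715×10^-2 = 452 μatm

pCO2 = 452 μatm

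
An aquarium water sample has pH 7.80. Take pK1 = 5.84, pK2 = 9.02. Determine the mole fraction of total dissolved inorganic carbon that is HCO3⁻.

α₁ = 0.934

α₁ = 1 / (1 + [H⁺]/K1 + K2/[H⁺]) = 1 / (1 + 10^-1.96 + 10^-1.22)
   = 1 / (1 + 0.010965 + 0.060256) = 1/1.0712 = 0.9335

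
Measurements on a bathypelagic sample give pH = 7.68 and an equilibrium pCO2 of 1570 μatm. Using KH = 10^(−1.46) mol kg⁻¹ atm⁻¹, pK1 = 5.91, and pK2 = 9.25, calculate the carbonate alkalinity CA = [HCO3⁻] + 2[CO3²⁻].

[CO2*] = KH · pCO2 = 10^(−1.46) × 1570×10^-6 = 5.444×10^-5 mol/kg
α₀ = 1/(1 + K1/[H⁺] + K1K2/[H⁺]²) = 1/(1 + 10^+1.77 + 10^+0.20) = 0.01627
DIC = [CO2*]/α₀ = 5.444×10^-5 / 0.01627 = 3.346 mmol/kg
CA = (α₁ + 2α₂)·DIC = (0.9579 + 2×0.02578) × 3.346 = 3.38 mmol/kg

CA = 3.38 mmol/kg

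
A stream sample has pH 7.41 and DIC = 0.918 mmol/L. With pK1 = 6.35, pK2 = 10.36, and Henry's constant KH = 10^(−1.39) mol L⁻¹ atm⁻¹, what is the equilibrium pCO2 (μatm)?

pCO2 = 1800 μatm

α₀ = 1 / (1 + K1/[H⁺] + K1K2/[H⁺]²) = 1 / (1 + 10^+1.06 + 10^-1.89)
   = 1 / (1 + 11.482 + 0.012882) = 1/12.494 = 0.08004
[CO2*] = α₀ × DIC = 0.08004 × 0.918 = 0.07347 mmol/L
pCO2 = [CO2*]/KH = 7.347×10^-5 / 4.074×10^-2 = 1800 μatm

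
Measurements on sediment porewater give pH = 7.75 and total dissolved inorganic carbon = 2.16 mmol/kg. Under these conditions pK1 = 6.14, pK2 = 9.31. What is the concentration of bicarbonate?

[HCO3⁻] = 2.05 mmol/kg

α₁ = 1 / (1 + [H⁺]/K1 + K2/[H⁺]) = 1 / (1 + 10^-1.61 + 10^-1.56)
   = 1 / (1 + 0.024547 + 0.027542) = 1/1.0521 = 0.9505
[HCO3⁻] = α₁ × DIC = 0.9505 × 2.16 = 2.05 mmol/kg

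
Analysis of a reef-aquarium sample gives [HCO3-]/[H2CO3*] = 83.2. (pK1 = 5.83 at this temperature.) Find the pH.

From K1 = [H⁺][HCO3-]/[H2CO3*]:  pH = pK1 + log₁₀([HCO3-]/[H2CO3*])
log₁₀(83.2) = +1.920
pH = 5.83 + (+1.920) = 7.75

pH = 7.75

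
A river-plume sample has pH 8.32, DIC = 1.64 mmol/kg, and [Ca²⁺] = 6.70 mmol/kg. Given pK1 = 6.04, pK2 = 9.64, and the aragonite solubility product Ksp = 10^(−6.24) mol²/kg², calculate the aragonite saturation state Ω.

Ω = 0.868

α₂ = 1 / (1 + [H⁺]/K2 + [H⁺]²/(K1K2)) = 1 / (1 + 10^+1.32 + 10^-0.96)
   = 1 / (1 + 20.893 + 0.10965) = 1/22.003 = 0.04545
[CO3²⁻] = α₂ × DIC = 0.04545 × 1.64 = 0.07454 mmol/kg
Ksp = 10^(−6.24) = 5.754×10^-7
Ω = [Ca²⁺][CO3²⁻]/Ksp = (6.70×10^-3)(7.454×10^-5) / 5.754×10^-7 = 0.868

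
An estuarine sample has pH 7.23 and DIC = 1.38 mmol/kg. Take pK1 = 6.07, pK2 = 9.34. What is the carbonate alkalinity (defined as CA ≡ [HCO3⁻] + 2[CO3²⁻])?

CA = 1.30 mmol/kg

CA = [HCO3⁻] + 2[CO3²⁻] = (α₁ + 2α₂)·DIC
At pH 7.23: [H⁺]/K1 = 10^-1.16 = 0.069183, K2/[H⁺] = 10^-2.11 = 0.0077625
α₁ = 1/(1 + 0.069183 + 0.0077625) = 1/1.0769 = 0.9286; α₂ = α₁·K2/[H⁺] = 0.007208
α₁ + 2α₂ = 0.9430
CA = 0.9430 × 1.38 = 1.30 mmol/kg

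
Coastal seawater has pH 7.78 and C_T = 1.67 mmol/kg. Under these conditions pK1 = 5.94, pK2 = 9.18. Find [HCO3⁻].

[HCO3⁻] = 1.58 mmol/kg

α₁ = 1 / (1 + [H⁺]/K1 + K2/[H⁺]) = 1 / (1 + 10^-1.84 + 10^-1.40)
   = 1 / (1 + 0.014454 + 0.039811) = 1/1.0543 = 0.9485
[HCO3⁻] = α₁ × DIC = 0.9485 × 1.67 = 1.58 mmol/kg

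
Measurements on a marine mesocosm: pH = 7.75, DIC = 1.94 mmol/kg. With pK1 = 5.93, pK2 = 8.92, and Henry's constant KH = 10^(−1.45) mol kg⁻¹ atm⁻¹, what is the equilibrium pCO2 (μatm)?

pCO2 = 764 μatm

α₀ = 1 / (1 + K1/[H⁺] + K1K2/[H⁺]²) = 1 / (1 + 10^+1.82 + 10^+0.65)
   = 1 / (1 + 66.069 + 4.4668) = 1/71.536 = 0.01398
[CO2*] = α₀ × DIC = 0.01398 × 1.94 = 0.02712 mmol/kg
pCO2 = [CO2*]/KH = 2.712×10^-5 / 3.548×10^-2 = 764 μatm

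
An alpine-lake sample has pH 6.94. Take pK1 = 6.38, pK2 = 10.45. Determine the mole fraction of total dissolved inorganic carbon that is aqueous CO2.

α₀ = 0.216

α₀ = 1 / (1 + K1/[H⁺] + K1K2/[H⁺]²) = 1 / (1 + 10^+0.56 + 10^-2.95)
   = 1 / (1 + 3.6308 + 0.0011220) = 1/4.6319 = 0.2159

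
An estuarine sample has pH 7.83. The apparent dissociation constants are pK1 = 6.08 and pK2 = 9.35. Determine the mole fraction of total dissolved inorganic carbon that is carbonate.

α₂ = 1 / (1 + [H⁺]/K2 + [H⁺]²/(K1K2)) = 1 / (1 + 10^+1.52 + 10^-0.23)
   = 1 / (1 + 33.113 + 0.58884) = 1/34.702 = 0.02882

α₂ = 0.0288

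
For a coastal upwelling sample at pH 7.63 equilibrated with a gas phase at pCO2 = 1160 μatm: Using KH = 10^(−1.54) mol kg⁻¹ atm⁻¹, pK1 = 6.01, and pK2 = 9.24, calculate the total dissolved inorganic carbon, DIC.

DIC = 1.46 mmol/kg

[CO2*] = KH · pCO2 = 10^(−1.54) × 1160×10^-6 = 3.345×10^-5 mol/kg
α₀ = 1/(1 + K1/[H⁺] + K1K2/[H⁺]²) = 1/(1 + 10^+1.62 + 10^+0.01) = 0.02288
DIC = [CO2*]/α₀ = 3.345×10^-5 / 0.02288 = 1.46 mmol/kg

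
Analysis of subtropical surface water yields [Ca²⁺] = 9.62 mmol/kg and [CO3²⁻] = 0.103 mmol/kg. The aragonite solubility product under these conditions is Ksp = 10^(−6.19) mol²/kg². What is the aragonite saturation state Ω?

Ω = 1.53

Ksp = 10^(−6.19) = 6.457×10^-7
Ω = [Ca²⁺][CO3²⁻]/Ksp = (9.62×10^-3)(0.103×10^-3) / 6.457×10^-7 = 1.53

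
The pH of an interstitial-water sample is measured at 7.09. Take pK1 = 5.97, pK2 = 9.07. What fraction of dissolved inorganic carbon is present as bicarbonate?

α₁ = 0.921

α₁ = 1 / (1 + [H⁺]/K1 + K2/[H⁺]) = 1 / (1 + 10^-1.12 + 10^-1.98)
   = 1 / (1 + 0.075858 + 0.010471) = 1/1.0863 = 0.9205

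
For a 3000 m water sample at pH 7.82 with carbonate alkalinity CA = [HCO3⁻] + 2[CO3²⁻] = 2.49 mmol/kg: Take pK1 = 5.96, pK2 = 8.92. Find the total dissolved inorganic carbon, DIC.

DIC = 2.35 mmol/kg

CA = [HCO3⁻] + 2[CO3²⁻] = (α₁ + 2α₂)·DIC
At pH 7.82: [H⁺]/K1 = 10^-1.86 = 0.013804, K2/[H⁺] = 10^-1.10 = 0.079433
α₁ = 1/(1 + 0.013804 + 0.079433) = 1/1.0932 = 0.9147; α₂ = α₁·K2/[H⁺] = 0.07266
α₁ + 2α₂ = 1.0600
DIC = CA / (α₁ + 2α₂) = 2.49 / 1.0600 = 2.35 mmol/kg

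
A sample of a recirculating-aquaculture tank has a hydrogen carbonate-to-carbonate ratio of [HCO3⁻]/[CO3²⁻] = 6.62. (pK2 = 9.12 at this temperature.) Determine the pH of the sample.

From K2 = [H⁺][CO3²⁻]/[HCO3⁻]:  pH = pK2 − log₁₀([HCO3⁻]/[CO3²⁻])
log₁₀(6.62) = +0.821
pH = 9.12 − (+0.821) = 8.30

pH = 8.30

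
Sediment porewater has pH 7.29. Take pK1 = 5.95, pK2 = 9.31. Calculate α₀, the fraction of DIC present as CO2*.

α₀ = 1 / (1 + K1/[H⁺] + K1K2/[H⁺]²) = 1 / (1 + 10^+1.34 + 10^-0.68)
   = 1 / (1 + 21.878 + 0.20893) = 1/23.087 = 0.04332

α₀ = 0.0433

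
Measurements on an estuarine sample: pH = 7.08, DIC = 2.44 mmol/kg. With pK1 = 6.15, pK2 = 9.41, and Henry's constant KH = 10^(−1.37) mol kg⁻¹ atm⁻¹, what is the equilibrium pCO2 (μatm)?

pCO2 = 5990 μatm

α₀ = 1 / (1 + K1/[H⁺] + K1K2/[H⁺]²) = 1 / (1 + 10^+0.93 + 10^-1.40)
   = 1 / (1 + 8.5114 + 0.039811) = 1/9.5512 = 0.1047
[CO2*] = α₀ × DIC = 0.1047 × 2.44 = 0.2555 mmol/kg
pCO2 = [CO2*]/KH = 2.555×10^-4 / 4.266×10^-2 = 5990 μatm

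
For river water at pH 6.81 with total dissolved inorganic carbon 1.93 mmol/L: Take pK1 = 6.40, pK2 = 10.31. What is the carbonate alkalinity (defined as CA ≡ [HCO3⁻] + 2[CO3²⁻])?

CA = [HCO3⁻] + 2[CO3²⁻] = (α₁ + 2α₂)·DIC
At pH 6.81: [H⁺]/K1 = 10^-0.41 = 0.38905, K2/[H⁺] = 10^-3.50 = 0.00031623
α₁ = 1/(1 + 0.38905 + 0.00031623) = 1/1.3894 = 0.7198; α₂ = α₁·K2/[H⁺] = 0.0002276
α₁ + 2α₂ = 0.7202
CA = 0.7202 × 1.93 = 1.39 mmol/L

CA = 1.39 mmol/L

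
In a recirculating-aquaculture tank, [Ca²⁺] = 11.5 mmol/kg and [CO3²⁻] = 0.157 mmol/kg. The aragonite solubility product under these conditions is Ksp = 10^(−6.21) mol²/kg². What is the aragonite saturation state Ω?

Ω = 2.93

Ksp = 10^(−6.21) = 6.166×10^-7
Ω = [Ca²⁺][CO3²⁻]/Ksp = (11.5×10^-3)(0.157×10^-3) / 6.166×10^-7 = 2.93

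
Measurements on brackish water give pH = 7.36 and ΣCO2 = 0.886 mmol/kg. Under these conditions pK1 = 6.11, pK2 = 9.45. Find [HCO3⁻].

[HCO3⁻] = 0.832 mmol/kg

α₁ = 1 / (1 + [H⁺]/K1 + K2/[H⁺]) = 1 / (1 + 10^-1.25 + 10^-2.09)
   = 1 / (1 + 0.056234 + 0.0081283) = 1/1.0644 = 0.9395
[HCO3⁻] = α₁ × DIC = 0.9395 × 0.886 = 0.832 mmol/kg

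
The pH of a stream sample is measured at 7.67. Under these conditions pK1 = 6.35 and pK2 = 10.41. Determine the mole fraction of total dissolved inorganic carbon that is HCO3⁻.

α₁ = 0.953

α₁ = 1 / (1 + [H⁺]/K1 + K2/[H⁺]) = 1 / (1 + 10^-1.32 + 10^-2.74)
   = 1 / (1 + 0.047863 + 0.0018197) = 1/1.0497 = 0.9527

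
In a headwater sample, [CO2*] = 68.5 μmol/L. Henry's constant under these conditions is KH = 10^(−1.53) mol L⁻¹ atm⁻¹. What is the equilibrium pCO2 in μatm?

KH = 10^(−1.53) = 2.951×10^-2 mol L⁻¹ atm⁻¹
pCO2 = [CO2*]/KH = 68.5×10^-6 / 2.951×10^-2 = 2.32×10^-3 atm = 2320 μatm

pCO2 = 2320 μatm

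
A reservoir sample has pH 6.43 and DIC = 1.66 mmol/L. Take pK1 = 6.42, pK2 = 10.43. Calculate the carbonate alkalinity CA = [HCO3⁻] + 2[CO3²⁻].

CA = 0.840 mmol/L

CA = [HCO3⁻] + 2[CO3²⁻] = (α₁ + 2α₂)·DIC
At pH 6.43: [H⁺]/K1 = 10^-0.01 = 0.97724, K2/[H⁺] = 10^-4.00 = 0.00010000
α₁ = 1/(1 + 0.97724 + 0.00010000) = 1/1.9773 = 0.5057; α₂ = α₁·K2/[H⁺] = 5.057×10^-5
α₁ + 2α₂ = 0.5058
CA = 0.5058 × 1.66 = 0.840 mmol/L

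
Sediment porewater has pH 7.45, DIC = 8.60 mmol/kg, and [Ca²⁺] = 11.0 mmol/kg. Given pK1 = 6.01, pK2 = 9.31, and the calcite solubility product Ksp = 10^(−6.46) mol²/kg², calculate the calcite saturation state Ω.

α₂ = 1 / (1 + [H⁺]/K2 + [H⁺]²/(K1K2)) = 1 / (1 + 10^+1.86 + 10^+0.42)
   = 1 / (1 + 72.444 + 2.6303) = 1/76.074 = 0.01315
[CO3²⁻] = α₂ × DIC = 0.01315 × 8.60 = 0.1130 mmol/kg
Ksp = 10^(−6.46) = 3.467×10^-7
Ω = [Ca²⁺][CO3²⁻]/Ksp = (11.0×10^-3)(1.130×10^-4) / 3.467×10^-7 = 3.59

Ω = 3.59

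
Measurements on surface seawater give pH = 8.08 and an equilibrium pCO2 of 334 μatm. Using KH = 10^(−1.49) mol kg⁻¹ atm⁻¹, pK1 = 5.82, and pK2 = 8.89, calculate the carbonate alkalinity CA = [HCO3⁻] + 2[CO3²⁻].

CA = 2.58 mmol/kg

[CO2*] = KH · pCO2 = 10^(−1.49) × 334×10^-6 = 1.081×10^-5 mol/kg
α₀ = 1/(1 + K1/[H⁺] + K1K2/[H⁺]²) = 1/(1 + 10^+2.26 + 10^+1.45) = 0.004736
DIC = [CO2*]/α₀ = 1.081×10^-5 / 0.004736 = 2.282 mmol/kg
CA = (α₁ + 2α₂)·DIC = (0.8618 + 2×0.1335) × 2.282 = 2.58 mmol/kg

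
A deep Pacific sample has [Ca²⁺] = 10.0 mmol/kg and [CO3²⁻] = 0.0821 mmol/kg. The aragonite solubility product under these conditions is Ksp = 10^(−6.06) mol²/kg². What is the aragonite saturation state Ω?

Ksp = 10^(−6.06) = 8.710×10^-7
Ω = [Ca²⁺][CO3²⁻]/Ksp = (10.0×10^-3)(0.0821×10^-3) / 8.710×10^-7 = 0.943

Ω = 0.943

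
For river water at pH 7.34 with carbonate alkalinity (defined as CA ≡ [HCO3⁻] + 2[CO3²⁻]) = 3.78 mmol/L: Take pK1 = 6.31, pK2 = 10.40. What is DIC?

DIC = 4.13 mmol/L

CA = [HCO3⁻] + 2[CO3²⁻] = (α₁ + 2α₂)·DIC
At pH 7.34: [H⁺]/K1 = 10^-1.03 = 0.093325, K2/[H⁺] = 10^-3.06 = 0.00087096
α₁ = 1/(1 + 0.093325 + 0.00087096) = 1/1.0942 = 0.9139; α₂ = α₁·K2/[H⁺] = 0.0007960
α₁ + 2α₂ = 0.9155
DIC = CA / (α₁ + 2α₂) = 3.78 / 0.9155 = 4.13 mmol/L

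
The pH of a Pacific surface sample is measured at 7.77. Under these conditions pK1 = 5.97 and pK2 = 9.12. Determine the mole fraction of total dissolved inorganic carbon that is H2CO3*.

α₀ = 1 / (1 + K1/[H⁺] + K1K2/[H⁺]²) = 1 / (1 + 10^+1.80 + 10^+0.45)
   = 1 / (1 + 63.096 + 2.8184) = 1/66.914 = 0.01494

α₀ = 0.0149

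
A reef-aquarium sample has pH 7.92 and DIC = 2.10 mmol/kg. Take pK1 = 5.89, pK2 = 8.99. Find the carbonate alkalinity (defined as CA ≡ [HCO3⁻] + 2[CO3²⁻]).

CA = [HCO3⁻] + 2[CO3²⁻] = (α₁ + 2α₂)·DIC
At pH 7.92: [H⁺]/K1 = 10^-2.03 = 0.0093325, K2/[H⁺] = 10^-1.07 = 0.085114
α₁ = 1/(1 + 0.0093325 + 0.085114) = 1/1.0944 = 0.9137; α₂ = α₁·K2/[H⁺] = 0.07777
α₁ + 2α₂ = 1.0692
CA = 1.0692 × 2.10 = 2.25 mmol/kg

CA = 2.25 mmol/kg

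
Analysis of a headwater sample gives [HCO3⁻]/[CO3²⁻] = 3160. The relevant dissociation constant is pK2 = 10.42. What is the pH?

pH = 6.92

From K2 = [H⁺][CO3²⁻]/[HCO3⁻]:  pH = pK2 − log₁₀([HCO3⁻]/[CO3²⁻])
log₁₀(3160) = +3.500
pH = 10.42 − (+3.500) = 6.92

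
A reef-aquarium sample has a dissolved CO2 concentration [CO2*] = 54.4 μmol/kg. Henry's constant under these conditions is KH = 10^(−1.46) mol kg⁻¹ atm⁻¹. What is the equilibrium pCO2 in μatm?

KH = 10^(−1.46) = 3.467×10^-2 mol kg⁻¹ atm⁻¹
pCO2 = [CO2*]/KH = 54.4×10^-6 / 3.467×10^-2 = 1.57×10^-3 atm = 1570 μatm

pCO2 = 1570 μatm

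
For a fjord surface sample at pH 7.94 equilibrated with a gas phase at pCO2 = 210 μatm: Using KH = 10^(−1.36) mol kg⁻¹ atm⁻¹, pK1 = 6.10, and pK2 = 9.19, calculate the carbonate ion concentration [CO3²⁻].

[CO3²⁻] = 0.0357 mmol/kg

[CO2*] = KH · pCO2 = 10^(−1.36) × 210×10^-6 = 9.167×10^-6 mol/kg
α₀ = 1/(1 + K1/[H⁺] + K1K2/[H⁺]²) = 1/(1 + 10^+1.84 + 10^+0.59) = 0.01350
DIC = [CO2*]/α₀ = 9.167×10^-6 / 0.01350 = 0.6790 mmol/kg
[CO3²⁻] = α₂·DIC; α₂ = 0.05252, so [CO3²⁻] = 0.05252 × 0.6790 = 0.0357 mmol/kg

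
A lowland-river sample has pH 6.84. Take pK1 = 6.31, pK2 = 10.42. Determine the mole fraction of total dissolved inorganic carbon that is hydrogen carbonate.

α₁ = 1 / (1 + [H⁺]/K1 + K2/[H⁺]) = 1 / (1 + 10^-0.53 + 10^-3.58)
   = 1 / (1 + 0.29512 + 0.00026303) = 1/1.2954 = 0.7720

α₁ = 0.772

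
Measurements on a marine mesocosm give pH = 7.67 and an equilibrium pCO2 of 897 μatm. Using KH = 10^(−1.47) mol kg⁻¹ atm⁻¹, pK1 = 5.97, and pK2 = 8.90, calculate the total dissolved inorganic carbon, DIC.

DIC = 1.64 mmol/kg

[CO2*] = KH · pCO2 = 10^(−1.47) × 897×10^-6 = 3.039×10^-5 mol/kg
α₀ = 1/(1 + K1/[H⁺] + K1K2/[H⁺]²) = 1/(1 + 10^+1.70 + 10^+0.47) = 0.01849
DIC = [CO2*]/α₀ = 3.039×10^-5 / 0.01849 = 1.64 mmol/kg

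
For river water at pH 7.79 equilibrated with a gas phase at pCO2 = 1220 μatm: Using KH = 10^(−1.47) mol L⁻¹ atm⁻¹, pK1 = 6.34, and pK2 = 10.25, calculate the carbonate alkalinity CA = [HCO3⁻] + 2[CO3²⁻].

CA = 1.17 mmol/L

[CO2*] = KH · pCO2 = 10^(−1.47) × 1220×10^-6 = 4.134×10^-5 mol/L
α₀ = 1/(1 + K1/[H⁺] + K1K2/[H⁺]²) = 1/(1 + 10^+1.45 + 10^-1.01) = 0.03415
DIC = [CO2*]/α₀ = 4.134×10^-5 / 0.03415 = 1.210 mmol/L
CA = (α₁ + 2α₂)·DIC = (0.9625 + 2×0.003337) × 1.210 = 1.17 mmol/L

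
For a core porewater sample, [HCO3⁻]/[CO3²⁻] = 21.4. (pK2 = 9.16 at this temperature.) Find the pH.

pH = 7.83

From K2 = [H⁺][CO3²⁻]/[HCO3⁻]:  pH = pK2 − log₁₀([HCO3⁻]/[CO3²⁻])
log₁₀(21.4) = +1.330
pH = 9.16 − (+1.330) = 7.83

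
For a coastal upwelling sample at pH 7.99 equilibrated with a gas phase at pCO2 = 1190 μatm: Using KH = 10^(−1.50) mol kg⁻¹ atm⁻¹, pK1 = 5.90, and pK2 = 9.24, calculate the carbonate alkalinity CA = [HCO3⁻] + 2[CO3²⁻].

CA = 5.15 mmol/kg

[CO2*] = KH · pCO2 = 10^(−1.50) × 1190×10^-6 = 3.763×10^-5 mol/kg
α₀ = 1/(1 + K1/[H⁺] + K1K2/[H⁺]²) = 1/(1 + 10^+2.09 + 10^+0.84) = 0.007637
DIC = [CO2*]/α₀ = 3.763×10^-5 / 0.007637 = 4.928 mmol/kg
CA = (α₁ + 2α₂)·DIC = (0.9395 + 2×0.05283) × 4.928 = 5.15 mmol/kg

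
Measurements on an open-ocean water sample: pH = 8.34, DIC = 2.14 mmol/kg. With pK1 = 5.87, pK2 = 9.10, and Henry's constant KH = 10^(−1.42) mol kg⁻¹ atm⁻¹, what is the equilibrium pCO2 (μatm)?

α₀ = 1 / (1 + K1/[H⁺] + K1K2/[H⁺]²) = 1 / (1 + 10^+2.47 + 10^+1.71)
   = 1 / (1 + 295.12 + 51.286) = 1/347.41 = 0.002878
[CO2*] = α₀ × DIC = 0.002878 × 2.14 = 0.006160 mmol/kg = 6.160 μmol/kg
pCO2 = [CO2*]/KH = 6.160×10^-6 / 3.802×10^-2 = 162 μatm

pCO2 = 162 μatm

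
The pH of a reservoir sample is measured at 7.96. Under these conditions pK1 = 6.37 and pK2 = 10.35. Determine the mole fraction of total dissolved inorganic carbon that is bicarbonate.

α₁ = 1 / (1 + [H⁺]/K1 + K2/[H⁺]) = 1 / (1 + 10^-1.59 + 10^-2.39)
   = 1 / (1 + 0.025704 + 0.0040738) = 1/1.0298 = 0.9711

α₁ = 0.971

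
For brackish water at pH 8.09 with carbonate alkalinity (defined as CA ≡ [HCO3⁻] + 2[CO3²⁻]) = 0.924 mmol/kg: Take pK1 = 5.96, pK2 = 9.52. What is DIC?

DIC = 0.898 mmol/kg

CA = [HCO3⁻] + 2[CO3²⁻] = (α₁ + 2α₂)·DIC
At pH 8.09: [H⁺]/K1 = 10^-2.13 = 0.0074131, K2/[H⁺] = 10^-1.43 = 0.037154
α₁ = 1/(1 + 0.0074131 + 0.037154) = 1/1.0446 = 0.9573; α₂ = α₁·K2/[H⁺] = 0.03557
α₁ + 2α₂ = 1.0285
DIC = CA / (α₁ + 2α₂) = 0.924 / 1.0285 = 0.898 mmol/kg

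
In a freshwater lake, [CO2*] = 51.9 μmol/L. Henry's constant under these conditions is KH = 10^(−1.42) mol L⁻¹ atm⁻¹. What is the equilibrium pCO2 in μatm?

KH = 10^(−1.42) = 3.802×10^-2 mol L⁻¹ atm⁻¹
pCO2 = [CO2*]/KH = 51.9×10^-6 / 3.802×10^-2 = 1.37×10^-3 atm = 1370 μatm

pCO2 = 1370 μatm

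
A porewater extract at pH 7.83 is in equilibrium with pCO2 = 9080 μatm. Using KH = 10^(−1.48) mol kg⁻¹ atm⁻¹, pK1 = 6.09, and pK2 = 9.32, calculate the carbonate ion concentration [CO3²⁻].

[CO2*] = KH · pCO2 = 10^(−1.48) × 9080×10^-6 = 3.007×10^-4 mol/kg
α₀ = 1/(1 + K1/[H⁺] + K1K2/[H⁺]²) = 1/(1 + 10^+1.74 + 10^+0.25) = 0.01732
DIC = [CO2*]/α₀ = 3.007×10^-4 / 0.01732 = 17.36 mmol/kg
[CO3²⁻] = α₂·DIC; α₂ = 0.03080, so [CO3²⁻] = 0.03080 × 17.36 = 0.535 mmol/kg

[CO3²⁻] = 0.535 mmol/kg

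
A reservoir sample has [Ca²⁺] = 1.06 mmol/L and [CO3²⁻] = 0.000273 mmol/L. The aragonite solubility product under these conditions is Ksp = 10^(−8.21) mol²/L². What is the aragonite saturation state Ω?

Ω = 0.0469

Ksp = 10^(−8.21) = 6.166×10^-9
Ω = [Ca²⁺][CO3²⁻]/Ksp = (1.06×10^-3)(0.000273×10^-3) / 6.166×10^-9 = 0.0469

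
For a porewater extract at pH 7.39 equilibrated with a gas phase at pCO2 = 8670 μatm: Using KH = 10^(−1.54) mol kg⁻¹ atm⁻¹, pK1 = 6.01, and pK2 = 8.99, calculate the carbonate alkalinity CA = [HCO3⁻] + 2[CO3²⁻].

CA = 6.30 mmol/kg

[CO2*] = KH · pCO2 = 10^(−1.54) × 8670×10^-6 = 2.500×10^-4 mol/kg
α₀ = 1/(1 + K1/[H⁺] + K1K2/[H⁺]²) = 1/(1 + 10^+1.38 + 10^-0.22) = 0.03908
DIC = [CO2*]/α₀ = 2.500×10^-4 / 0.03908 = 6.399 mmol/kg
CA = (α₁ + 2α₂)·DIC = (0.9374 + 2×0.02355) × 6.399 = 6.30 mmol/kg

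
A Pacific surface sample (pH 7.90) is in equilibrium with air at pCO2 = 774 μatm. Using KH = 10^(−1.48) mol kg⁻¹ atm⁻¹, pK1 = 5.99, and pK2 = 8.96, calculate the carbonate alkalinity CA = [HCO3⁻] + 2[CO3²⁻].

[CO2*] = KH · pCO2 = 10^(−1.48) × 774×10^-6 = 2.563×10^-5 mol/kg
α₀ = 1/(1 + K1/[H⁺] + K1K2/[H⁺]²) = 1/(1 + 10^+1.91 + 10^+0.85) = 0.01119
DIC = [CO2*]/α₀ = 2.563×10^-5 / 0.01119 = 2.290 mmol/kg
CA = (α₁ + 2α₂)·DIC = (0.9096 + 2×0.07922) × 2.290 = 2.45 mmol/kg

CA = 2.45 mmol/kg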